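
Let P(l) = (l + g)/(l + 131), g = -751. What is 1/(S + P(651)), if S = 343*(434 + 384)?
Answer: 391/109704384 ≈ 3.5641e-6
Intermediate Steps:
P(l) = (-751 + l)/(131 + l) (P(l) = (l - 751)/(l + 131) = (-751 + l)/(131 + l))
S = 280574 (S = 343*818 = 280574)
1/(S + P(651)) = 1/(280574 + (-751 + 651)/(131 + 651)) = 1/(280574 - 100/782) = 1/(280574 + (1/782)*(-100)) = 1/(280574 - 50/391) = 1/(109704384/391) = 391/109704384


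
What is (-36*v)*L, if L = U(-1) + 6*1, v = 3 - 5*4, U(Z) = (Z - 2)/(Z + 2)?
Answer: 1836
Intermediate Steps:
U(Z) = (-2 + Z)/(2 + Z)
v = -17 (v = 3 - 20 = -17)
L = 3 (L = (-2 - 1)/(2 - 1) + 6*1 = -3/1 + 6 = 1*(-3) + 6 = -3 + 6 = 3)
(-36*v)*L = -36*(-17)*3 = 612*3 = 1836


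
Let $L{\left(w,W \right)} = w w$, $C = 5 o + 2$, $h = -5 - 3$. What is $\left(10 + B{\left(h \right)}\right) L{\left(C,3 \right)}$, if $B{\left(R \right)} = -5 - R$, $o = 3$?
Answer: $3757$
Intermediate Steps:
$h = -8$ ($h = -5 - 3 = -8$)
$C = 17$ ($C = 5 \cdot 3 + 2 = 15 + 2 = 17$)
$L{\left(w,W \right)} = w^{2}$
$\left(10 + B{\left(h \right)}\right) L{\left(C,3 \right)} = \left(10 - -3\right) 17^{2} = \left(10 + \left(-5 + 8\right)\right) 289 = \left(10 + 3\right) 289 = 13 \cdot 289 = 3757$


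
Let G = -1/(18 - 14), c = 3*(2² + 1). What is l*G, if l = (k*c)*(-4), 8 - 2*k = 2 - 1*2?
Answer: 60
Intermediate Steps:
c = 15 (c = 3*(4 + 1) = 3*5 = 15)
k = 4 (k = 4 - (2 - 1*2)/2 = 4 - (2 - 2)/2 = 4 - ½*0 = 4 + 0 = 4)
G = -¼ (G = -1/4 = -1*¼ = -¼ ≈ -0.25000)
l = -240 (l = (4*15)*(-4) = 60*(-4) = -240)
l*G = -240*(-¼) = 60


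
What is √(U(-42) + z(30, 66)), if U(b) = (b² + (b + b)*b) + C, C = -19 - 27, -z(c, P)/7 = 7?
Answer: √5197 ≈ 72.090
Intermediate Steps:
z(c, P) = -49 (z(c, P) = -7*7 = -49)
C = -46
U(b) = -46 + 3*b² (U(b) = (b² + (b + b)*b) - 46 = (b² + (2*b)*b) - 46 = (b² + 2*b²) - 46 = 3*b² - 46 = -46 + 3*b²)
√(U(-42) + z(30, 66)) = √((-46 + 3*(-42)²) - 49) = √((-46 + 3*1764) - 49) = √((-46 + 5292) - 49) = √(5246 - 49) = √5197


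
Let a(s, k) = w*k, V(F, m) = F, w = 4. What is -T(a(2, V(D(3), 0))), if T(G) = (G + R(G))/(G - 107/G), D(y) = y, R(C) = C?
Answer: -288/37 ≈ -7.7838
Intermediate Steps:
a(s, k) = 4*k
T(G) = 2*G/(G - 107/G) (T(G) = (G + G)/(G - 107/G) = (2*G)/(G - 107/G) = 2*G/(G - 107/G))
-T(a(2, V(D(3), 0))) = -2*(4*3)²/(-107 + (4*3)²) = -2*12²/(-107 + 12²) = -2*144/(-107 + 144) = -2*144/37 = -1*288/37 = -288/37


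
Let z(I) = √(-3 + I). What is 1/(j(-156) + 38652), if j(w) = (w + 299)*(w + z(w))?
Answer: 5448/90125909 - 143*I*√159/270377727 ≈ 6.0449e-5 - 6.669e-6*I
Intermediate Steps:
j(w) = (299 + w)*(w + √(-3 + w)) (j(w) = (w + 299)*(w + √(-3 + w)) = (299 + w)*(w + √(-3 + w)))
1/(j(-156) + 38652) = 1/(((-156)² + 299*(-156) + 299*√(-3 - 156) - 156*√(-3 - 156)) + 38652) = 1/((24336 - 46644 + 299*√(-159) - 156*I*√159) + 38652) = 1/((24336 - 46644 + 299*(I*√159) - 156*I*√159) + 38652) = 1/((24336 - 46644 + 299*I*√159 - 156*I*√159) + 38652) = 1/((-22308 + 143*I*√159) + 38652) = 1/(16344 + 143*I*√159)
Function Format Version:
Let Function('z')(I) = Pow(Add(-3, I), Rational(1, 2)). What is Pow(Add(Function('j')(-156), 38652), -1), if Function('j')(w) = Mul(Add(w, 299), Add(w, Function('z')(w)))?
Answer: Add(Rational(5448, 90125909), Mul(Rational(-143, 270377727), I, Pow(159, Rational(1, 2)))) ≈ Add(6.0449e-5, Mul(-6.6690e-6, I))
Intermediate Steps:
Function('j')(w) = Mul(Add(299, w), Add(w, Pow(Add(-3, w), Rational(1, 2)))) (Function('j')(w) = Mul(Add(w, 299), Add(w, Pow(Add(-3, w), Rational(1, 2)))) = Mul(Add(299, w), Add(w, Pow(Add(-3, w), Rational(1, 2)))))
Pow(Add(Function('j')(-156), 38652), -1) = Pow(Add(Add(Pow(-156, 2), Mul(299, -156), Mul(299, Pow(Add(-3, -156), Rational(1, 2))), Mul(-156, Pow(Add(-3, -156), Rational(1, 2)))), 38652), -1) = Pow(Add(Add(24336, -46644, Mul(299, Pow(-159, Rational(1, 2))), Mul(-156, Pow(-159, Rational(1, 2)))), 38652), -1) = Pow(Add(Add(24336, -46644, Mul(299, Mul(I, Pow(159, Rational(1, 2)))), Mul(-156, Mul(I, Pow(159, Rational(1, 2))))), 38652), -1) = Pow(Add(Add(24336, -46644, Mul(299, I, Pow(159, Rational(1, 2))), Mul(-156, I, Pow(159, Rational(1, 2)))), 38652), -1) = Pow(Add(Add(-22308, Mul(143, I, Pow(159, Rational(1, 2)))), 38652), -1) = Pow(Add(16344, Mul(143, I, Pow(159, Rational(1, 2)))), -1)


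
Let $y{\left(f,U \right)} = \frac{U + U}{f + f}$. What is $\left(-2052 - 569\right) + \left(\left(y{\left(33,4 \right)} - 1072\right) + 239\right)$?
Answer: $- \frac{113978}{33} \approx -3453.9$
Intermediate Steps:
$y{\left(f,U \right)} = \frac{U}{f}$ ($y{\left(f,U \right)} = \frac{2 U}{2 f} = 2 U \frac{1}{2 f} = \frac{U}{f}$)
$\left(-2052 - 569\right) + \left(\left(y{\left(33,4 \right)} - 1072\right) + 239\right) = \left(-2052 - 569\right) + \left(\left(\frac{4}{33} - 1072\right) + 239\right) = -2621 + \left(\left(4 \cdot \frac{1}{33} - 1072\right) + 239\right) = -2621 + \left(\left(\frac{4}{33} - 1072\right) + 239\right) = -2621 + \left(- \frac{35372}{33} + 239\right) = -2621 - \frac{27485}{33} = - \frac{113978}{33}$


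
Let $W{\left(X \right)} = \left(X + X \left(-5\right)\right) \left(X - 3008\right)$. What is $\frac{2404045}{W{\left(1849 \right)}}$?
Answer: $\frac{2404045}{8571964} \approx 0.28045$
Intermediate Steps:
$W{\left(X \right)} = - 4 X \left(-3008 + X\right)$ ($W{\left(X \right)} = \left(X - 5 X\right) \left(-3008 + X\right) = - 4 X \left(-3008 + X\right)$)
$\frac{2404045}{W{\left(1849 \right)}} = \frac{2404045}{4 \cdot 1849 \left(3008 - 1849\right)} = \frac{2404045}{4 \cdot 1849 \cdot 1159} = \frac{2404045}{8571964}$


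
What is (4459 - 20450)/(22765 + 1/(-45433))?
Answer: -726519103/1034282244 ≈ -0.70244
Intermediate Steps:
(4459 - 20450)/(22765 + 1/(-45433)) = -15991/(22765 - 1/45433) = -15991/1034282244/45433 = -15991*45433/1034282244 = -726519103/1034282244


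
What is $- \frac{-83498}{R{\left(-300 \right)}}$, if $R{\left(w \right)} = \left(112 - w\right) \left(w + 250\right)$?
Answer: $- \frac{41749}{10300} \approx -4.0533$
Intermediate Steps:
$R{\left(w \right)} = \left(112 - w\right) \left(250 + w\right)$
$- \frac{-83498}{R{\left(-300 \right)}} = - \frac{-83498}{28000 - \left(-300\right)^{2} - -41400} = - \frac{-83498}{28000 - 90000 + 41400} = - \frac{-83498}{-20600} = - \frac{\left(-83498\right) \left(-1\right)}{20600} = \left(-1\right) \frac{41749}{10300} = - \frac{41749}{10300}$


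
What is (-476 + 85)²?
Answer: 152881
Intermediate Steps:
(-476 + 85)² = (-391)² = 152881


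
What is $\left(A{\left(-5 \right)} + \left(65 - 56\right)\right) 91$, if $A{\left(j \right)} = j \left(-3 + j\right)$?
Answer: $4459$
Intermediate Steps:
$\left(A{\left(-5 \right)} + \left(65 - 56\right)\right) 91 = \left(- 5 \left(-3 - 5\right) + \left(65 - 56\right)\right) 91 = \left(\left(-5\right) \left(-8\right) + 9\right) 91 = \left(40 + 9\right) 91 = 49 \cdot 91 = 4459$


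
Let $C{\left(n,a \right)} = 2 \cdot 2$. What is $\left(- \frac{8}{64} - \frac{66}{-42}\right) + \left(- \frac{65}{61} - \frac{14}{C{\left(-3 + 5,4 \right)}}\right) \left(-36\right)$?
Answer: $\frac{566397}{3416} \approx 165.81$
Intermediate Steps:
$C{\left(n,a \right)} = 4$
$\left(- \frac{8}{64} - \frac{66}{-42}\right) + \left(- \frac{65}{61} - \frac{14}{C{\left(-3 + 5,4 \right)}}\right) \left(-36\right) = \left(- \frac{8}{64} - \frac{66}{-42}\right) + \left(- \frac{65}{61} - \frac{14}{4}\right) \left(-36\right) = \left(\left(-8\right) \frac{1}{64} - - \frac{11}{7}\right) + \left(\left(-65\right) \frac{1}{61} - \frac{7}{2}\right) \left(-36\right) = \left(- \frac{1}{8} + \frac{11}{7}\right) + \left(- \frac{65}{61} - \frac{7}{2}\right) \left(-36\right) = \frac{81}{56} - - \frac{10026}{61} = \frac{81}{56} + \frac{10026}{61} = \frac{566397}{3416}$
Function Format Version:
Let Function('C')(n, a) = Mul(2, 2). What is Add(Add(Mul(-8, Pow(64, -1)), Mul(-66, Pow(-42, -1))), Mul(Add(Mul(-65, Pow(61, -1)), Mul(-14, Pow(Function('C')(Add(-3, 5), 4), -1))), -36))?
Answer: Rational(566397, 3416) ≈ 165.81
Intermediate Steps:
Function('C')(n, a) = 4
Add(Add(Mul(-8, Pow(64, -1)), Mul(-66, Pow(-42, -1))), Mul(Add(Mul(-65, Pow(61, -1)), Mul(-14, Pow(Function('C')(Add(-3, 5), 4), -1))), -36)) = Add(Add(Mul(-8, Pow(64, -1)), Mul(-66, Pow(-42, -1))), Mul(Add(Mul(-65, Pow(61, -1)), Mul(-14, Pow(4, -1))), -36)) = Add(Add(Mul(-8, Rational(1, 64)), Mul(-66, Rational(-1, 42))), Mul(Add(Mul(-65, Rational(1, 61)), Mul(-14, Rational(1, 4))), -36)) = Add(Add(Rational(-1, 8), Rational(11, 7)), Mul(Add(Rational(-65, 61), Rational(-7, 2)), -36)) = Add(Rational(81, 56), Mul(Rational(-557, 122), -36)) = Add(Rational(81, 56), Rational(10026, 61)) = Rational(566397, 3416)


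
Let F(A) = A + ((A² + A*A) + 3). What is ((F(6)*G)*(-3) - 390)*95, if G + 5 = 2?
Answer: 32205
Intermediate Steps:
F(A) = 3 + A + 2*A² (F(A) = A + ((A² + A²) + 3) = A + (2*A² + 3) = A + (3 + 2*A²) = 3 + A + 2*A²)
G = -3 (G = -5 + 2 = -3)
((F(6)*G)*(-3) - 390)*95 = (((3 + 6 + 2*6²)*(-3))*(-3) - 390)*95 = (((3 + 6 + 2*36)*(-3))*(-3) - 390)*95 = (((3 + 6 + 72)*(-3))*(-3) - 390)*95 = ((81*(-3))*(-3) - 390)*95 = (-243*(-3) - 390)*95 = (729 - 390)*95 = 339*95 = 32205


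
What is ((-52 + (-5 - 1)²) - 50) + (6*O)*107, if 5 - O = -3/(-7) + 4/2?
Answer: 11094/7 ≈ 1584.9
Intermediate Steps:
O = 18/7 (O = 5 - (-3/(-7) + 4/2) = 5 - (-3*(-⅐) + 4*(½)) = 5 - (3/7 + 2) = 5 - 1*17/7 = 5 - 17/7 = 18/7 ≈ 2.5714)
((-52 + (-5 - 1)²) - 50) + (6*O)*107 = ((-52 + (-5 - 1)²) - 50) + (6*(18/7))*107 = ((-52 + (-6)²) - 50) + (108/7)*107 = ((-52 + 36) - 50) + 11556/7 = (-16 - 50) + 11556/7 = -66 + 11556/7 = 11094/7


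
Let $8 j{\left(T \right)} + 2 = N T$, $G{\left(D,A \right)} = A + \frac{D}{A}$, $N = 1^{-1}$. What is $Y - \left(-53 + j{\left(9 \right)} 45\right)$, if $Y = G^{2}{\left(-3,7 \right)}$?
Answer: $\frac{22269}{392} \approx 56.809$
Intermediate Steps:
$N = 1$
$j{\left(T \right)} = - \frac{1}{4} + \frac{T}{8}$ ($j{\left(T \right)} = - \frac{1}{4} + \frac{1 T}{8} = - \frac{1}{4} + \frac{T}{8}$)
$Y = \frac{2116}{49}$ ($Y = \left(7 - \frac{3}{7}\right)^{2} = \left(\frac{46}{7}\right)^{2} = \frac{2116}{49} \approx 43.184$)
$Y - \left(-53 + j{\left(9 \right)} 45\right) = \frac{2116}{49} - \left(-53 + \left(- \frac{1}{4} + \frac{1}{8} \cdot 9\right) 45\right) = \frac{2116}{49} - \left(-53 + \left(- \frac{1}{4} + \frac{9}{8}\right) 45\right) = \frac{2116}{49} - \left(-53 + \frac{7}{8} \cdot 45\right) = \frac{2116}{49} - \left(-53 + \frac{315}{8}\right) = \frac{2116}{49} - - \frac{109}{8} = \frac{2116}{49} + \frac{109}{8} = \frac{22269}{392}$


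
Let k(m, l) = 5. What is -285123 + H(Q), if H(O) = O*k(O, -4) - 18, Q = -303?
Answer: -286656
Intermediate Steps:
H(O) = -18 + 5*O (H(O) = O*5 - 18 = 5*O - 18 = -18 + 5*O)
-285123 + H(Q) = -285123 + (-18 + 5*(-303)) = -285123 + (-18 - 1515) = -285123 - 1533 = -286656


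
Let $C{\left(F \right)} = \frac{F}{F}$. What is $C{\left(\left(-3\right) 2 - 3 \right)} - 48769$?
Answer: $-48768$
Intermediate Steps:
$C{\left(F \right)} = 1$
$C{\left(\left(-3\right) 2 - 3 \right)} - 48769 = 1 - 48769 = -48768$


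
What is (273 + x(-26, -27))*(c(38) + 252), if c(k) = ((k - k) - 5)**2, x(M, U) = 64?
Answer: 93349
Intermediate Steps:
c(k) = 25 (c(k) = (0 - 5)**2 = (-5)**2 = 25)
(273 + x(-26, -27))*(c(38) + 252) = (273 + 64)*(25 + 252) = 337*277 = 93349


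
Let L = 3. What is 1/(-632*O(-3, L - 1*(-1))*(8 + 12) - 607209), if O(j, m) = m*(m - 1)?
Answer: -1/758889 ≈ -1.3177e-6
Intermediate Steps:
O(j, m) = m*(-1 + m)
1/(-632*O(-3, L - 1*(-1))*(8 + 12) - 607209) = 1/(-632*(3 - 1*(-1))*(-1 + (3 - 1*(-1)))*(8 + 12) - 607209) = 1/(-632*(3 + 1)*(-1 + (3 + 1))*20 - 607209) = 1/(-632*4*(-1 + 4)*20 - 607209) = 1/(-632*4*3*20 - 607209) = 1/(-7584*20 - 607209) = 1/(-632*240 - 607209) = 1/(-151680 - 607209) = 1/(-758889) = -1/758889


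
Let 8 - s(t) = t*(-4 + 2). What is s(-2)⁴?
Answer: 256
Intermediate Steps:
s(t) = 8 + 2*t (s(t) = 8 - t*(-4 + 2) = 8 - t*(-2) = 8 - (-2)*t = 8 + 2*t)
s(-2)⁴ = (8 + 2*(-2))⁴ = (8 - 4)⁴ = 4⁴ = 256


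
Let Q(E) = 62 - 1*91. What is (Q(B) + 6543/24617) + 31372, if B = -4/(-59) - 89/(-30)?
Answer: 771577174/24617 ≈ 31343.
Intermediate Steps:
B = 5371/1770 (B = -4*(-1/59) - 89*(-1/30) = 4/59 + 89/30 = 5371/1770 ≈ 3.0345)
Q(E) = -29 (Q(E) = 62 - 91 = -29)
(Q(B) + 6543/24617) + 31372 = (-29 + 6543/24617) + 31372 = -707350/24617 + 31372 = 771577174/24617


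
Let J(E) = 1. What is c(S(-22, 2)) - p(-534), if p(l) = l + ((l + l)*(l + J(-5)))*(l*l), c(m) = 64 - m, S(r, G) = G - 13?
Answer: -162323341455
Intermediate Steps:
S(r, G) = -13 + G
p(l) = l + 2*l**3*(1 + l) (p(l) = l + ((l + l)*(l + 1))*(l*l) = l + ((2*l)*(1 + l))*l**2 = l + (2*l*(1 + l))*l**2 = l + 2*l**3*(1 + l))
c(S(-22, 2)) - p(-534) = (64 - (-13 + 2)) - (-534 + 2*(-534)**3 + 2*(-534)**4) = (64 - 1*(-11)) - (-534 + 2*(-152273304) + 2*81313944336) = (64 + 11) - (-534 - 304546608 + 162627888672) = 75 - 1*162323341530 = 75 - 162323341530 = -162323341455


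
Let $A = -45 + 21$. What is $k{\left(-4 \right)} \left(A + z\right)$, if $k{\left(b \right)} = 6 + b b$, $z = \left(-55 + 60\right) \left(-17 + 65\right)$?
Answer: $4752$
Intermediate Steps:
$A = -24$
$z = 240$ ($z = 5 \cdot 48 = 240$)
$k{\left(b \right)} = 6 + b^{2}$
$k{\left(-4 \right)} \left(A + z\right) = \left(6 + \left(-4\right)^{2}\right) \left(-24 + 240\right) = \left(6 + 16\right) 216 = 22 \cdot 216 = 4752$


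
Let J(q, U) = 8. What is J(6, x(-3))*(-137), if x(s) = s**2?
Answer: -1096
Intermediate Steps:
J(6, x(-3))*(-137) = 8*(-137) = -1096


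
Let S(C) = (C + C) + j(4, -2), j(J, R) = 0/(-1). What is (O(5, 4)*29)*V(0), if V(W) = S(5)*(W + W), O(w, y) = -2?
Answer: 0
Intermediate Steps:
j(J, R) = 0 (j(J, R) = 0*(-1) = 0)
S(C) = 2*C (S(C) = (C + C) + 0 = 2*C + 0 = 2*C)
V(W) = 20*W (V(W) = (2*5)*(W + W) = 10*(2*W) = 20*W)
(O(5, 4)*29)*V(0) = (-2*29)*(20*0) = -58*0 = 0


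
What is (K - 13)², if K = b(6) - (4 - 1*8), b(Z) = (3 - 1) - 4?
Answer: 121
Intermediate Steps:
b(Z) = -2 (b(Z) = 2 - 4 = -2)
K = 2 (K = -2 - (4 - 1*8) = -2 - (4 - 8) = -2 - 1*(-4) = -2 + 4 = 2)
(K - 13)² = (2 - 13)² = (-11)² = 121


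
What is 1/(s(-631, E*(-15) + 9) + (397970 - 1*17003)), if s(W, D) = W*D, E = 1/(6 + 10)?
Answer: 16/6014073 ≈ 2.6604e-6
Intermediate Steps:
E = 1/16 ≈ 0.062500
s(W, D) = D*W
1/(s(-631, E*(-15) + 9) + (397970 - 1*17003)) = 1/(((1/16)*(-15) + 9)*(-631) + (397970 - 1*17003)) = 1/((-15/16 + 9)*(-631) + (397970 - 17003)) = 1/((129/16)*(-631) + 380967) = 1/(-81399/16 + 380967) = 1/(6014073/16) = 16/6014073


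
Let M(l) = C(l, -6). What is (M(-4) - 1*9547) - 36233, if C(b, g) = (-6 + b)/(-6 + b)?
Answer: -45779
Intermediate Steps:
C(b, g) = 1
M(l) = 1
(M(-4) - 1*9547) - 36233 = (1 - 1*9547) - 36233 = (1 - 9547) - 36233 = -9546 - 36233 = -45779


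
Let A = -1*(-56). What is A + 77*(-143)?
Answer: -10955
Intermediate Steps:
A = 56
A + 77*(-143) = 56 + 77*(-143) = 56 - 11011 = -10955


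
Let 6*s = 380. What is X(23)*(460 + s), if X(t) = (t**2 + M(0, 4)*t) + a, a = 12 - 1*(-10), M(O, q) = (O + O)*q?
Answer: 865070/3 ≈ 2.8836e+5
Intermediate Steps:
M(O, q) = 2*O*q (M(O, q) = (2*O)*q = 2*O*q)
s = 190/3 (s = (1/6)*380 = 190/3 ≈ 63.333)
a = 22 (a = 12 + 10 = 22)
X(t) = 22 + t**2 (X(t) = (t**2 + (2*0*4)*t) + 22 = (t**2 + 0*t) + 22 = (t**2 + 0) + 22 = t**2 + 22 = 22 + t**2)
X(23)*(460 + s) = (22 + 23**2)*(460 + 190/3) = (22 + 529)*(1570/3) = 551*(1570/3) = 865070/3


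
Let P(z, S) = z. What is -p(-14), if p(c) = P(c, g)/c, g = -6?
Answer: -1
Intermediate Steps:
p(c) = 1 (p(c) = c/c = 1)
-p(-14) = -1*1 = -1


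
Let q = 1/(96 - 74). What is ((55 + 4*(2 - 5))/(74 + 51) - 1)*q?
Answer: -41/1375 ≈ -0.029818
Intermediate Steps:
q = 1/22 ≈ 0.045455
((55 + 4*(2 - 5))/(74 + 51) - 1)*q = ((55 + 4*(2 - 5))/(74 + 51) - 1)*(1/22) = ((55 + 4*(-3))/125 - 1)*(1/22) = ((55 - 12)*(1/125) - 1)*(1/22) = (43*(1/125) - 1)*(1/22) = (43/125 - 1)*(1/22) = -82/125*1/22 = -41/1375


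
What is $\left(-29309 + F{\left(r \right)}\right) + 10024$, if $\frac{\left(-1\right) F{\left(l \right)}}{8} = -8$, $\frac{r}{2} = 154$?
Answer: $-19221$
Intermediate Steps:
$r = 308$ ($r = 2 \cdot 154 = 308$)
$F{\left(l \right)} = 64$ ($F{\left(l \right)} = \left(-8\right) \left(-8\right) = 64$)
$\left(-29309 + F{\left(r \right)}\right) + 10024 = \left(-29309 + 64\right) + 10024 = -29245 + 10024 = -19221$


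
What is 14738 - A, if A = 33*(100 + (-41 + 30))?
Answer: 11801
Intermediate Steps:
A = 2937 (A = 33*(100 - 11) = 33*89 = 2937)
14738 - A = 14738 - 1*2937 = 14738 - 2937 = 11801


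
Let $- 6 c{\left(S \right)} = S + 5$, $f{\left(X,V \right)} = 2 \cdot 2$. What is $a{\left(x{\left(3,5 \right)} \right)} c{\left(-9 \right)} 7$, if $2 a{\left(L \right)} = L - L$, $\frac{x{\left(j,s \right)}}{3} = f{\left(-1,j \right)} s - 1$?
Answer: $0$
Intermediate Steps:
$f{\left(X,V \right)} = 4$
$x{\left(j,s \right)} = -3 + 12 s$ ($x{\left(j,s \right)} = 3 \left(4 s - 1\right) = 3 \left(-1 + 4 s\right) = -3 + 12 s$)
$a{\left(L \right)} = 0$ ($a{\left(L \right)} = \frac{L - L}{2} = \frac{1}{2} \cdot 0 = 0$)
$c{\left(S \right)} = - \frac{5}{6} - \frac{S}{6}$ ($c{\left(S \right)} = - \frac{S + 5}{6} = - \frac{5 + S}{6} = - \frac{5}{6} - \frac{S}{6}$)
$a{\left(x{\left(3,5 \right)} \right)} c{\left(-9 \right)} 7 = 0 \left(- \frac{5}{6} - - \frac{3}{2}\right) 7 = 0 \left(- \frac{5}{6} + \frac{3}{2}\right) 7 = 0 \cdot \frac{2}{3} \cdot 7 = 0 \cdot 7 = 0$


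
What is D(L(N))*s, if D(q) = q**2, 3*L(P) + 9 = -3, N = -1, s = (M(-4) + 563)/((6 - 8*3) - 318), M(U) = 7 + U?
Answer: -566/21 ≈ -26.952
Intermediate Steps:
s = -283/168 (s = ((7 - 4) + 563)/((6 - 8*3) - 318) = (3 + 563)/((6 - 24) - 318) = 566/(-18 - 318) = 566/(-336) = 566*(-1/336) = -283/168 ≈ -1.6845)
L(P) = -4 (L(P) = -3 + (1/3)*(-3) = -3 - 1 = -4)
D(L(N))*s = (-4)**2*(-283/168) = 16*(-283/168) = -566/21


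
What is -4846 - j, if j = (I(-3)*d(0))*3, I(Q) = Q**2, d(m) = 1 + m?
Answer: -4873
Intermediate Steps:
j = 27 (j = ((-3)**2*(1 + 0))*3 = (9*1)*3 = 9*3 = 27)
-4846 - j = -4846 - 1*27 = -4846 - 27 = -4873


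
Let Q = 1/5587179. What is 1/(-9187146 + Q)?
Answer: -5587179/51330229201133 ≈ -1.0885e-7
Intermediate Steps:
Q = 1/5587179 ≈ 1.7898e-7
1/(-9187146 + Q) = 1/(-9187146 + 1/5587179) = 1/(-51330229201133/5587179) = -5587179/51330229201133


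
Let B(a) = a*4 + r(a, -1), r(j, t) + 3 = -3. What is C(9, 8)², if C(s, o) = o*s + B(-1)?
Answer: 3844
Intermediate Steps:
r(j, t) = -6 (r(j, t) = -3 - 3 = -6)
B(a) = -6 + 4*a (B(a) = a*4 - 6 = 4*a - 6 = -6 + 4*a)
C(s, o) = -10 + o*s (C(s, o) = o*s + (-6 + 4*(-1)) = o*s + (-6 - 4) = o*s - 10 = -10 + o*s)
C(9, 8)² = (-10 + 8*9)² = (-10 + 72)² = 62² = 3844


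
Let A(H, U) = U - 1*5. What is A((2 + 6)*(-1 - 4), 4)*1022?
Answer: -1022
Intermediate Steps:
A(H, U) = -5 + U (A(H, U) = U - 5 = -5 + U)
A((2 + 6)*(-1 - 4), 4)*1022 = (-5 + 4)*1022 = -1*1022 = -1022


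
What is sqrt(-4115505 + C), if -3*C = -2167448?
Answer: I*sqrt(30537201)/3 ≈ 1842.0*I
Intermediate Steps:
C = 2167448/3 (C = -1/3*(-2167448) = 2167448/3 ≈ 7.2248e+5)
sqrt(-4115505 + C) = sqrt(-4115505 + 2167448/3) = sqrt(-10179067/3) = I*sqrt(30537201)/3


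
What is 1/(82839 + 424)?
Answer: 1/83263 ≈ 1.2010e-5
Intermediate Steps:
1/(82839 + 424) = 1/83263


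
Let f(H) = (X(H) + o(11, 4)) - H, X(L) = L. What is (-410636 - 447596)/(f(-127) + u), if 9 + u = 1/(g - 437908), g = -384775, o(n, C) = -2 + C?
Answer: 353026438228/2879391 ≈ 1.2260e+5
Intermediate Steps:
u = -7404148/822683 (u = -9 + 1/(-384775 - 437908) = -9 + 1/(-822683) = -9 - 1/822683 = -7404148/822683 ≈ -9.0000)
f(H) = 2 (f(H) = (H + (-2 + 4)) - H = (H + 2) - H = (2 + H) - H = 2)
(-410636 - 447596)/(f(-127) + u) = (-410636 - 447596)/(2 - 7404148/822683) = -858232/(-5758782/822683) = -858232*(-822683/5758782) = 353026438228/2879391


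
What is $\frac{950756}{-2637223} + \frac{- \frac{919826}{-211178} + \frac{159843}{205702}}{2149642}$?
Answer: $- \frac{44390448030125993926237}{123131787631445515039348} \approx -0.36051$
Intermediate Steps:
$\frac{950756}{-2637223} + \frac{- \frac{919826}{-211178} + \frac{159843}{205702}}{2149642} = 950756 \left(- \frac{1}{2637223}\right) + \left(\left(-919826\right) \left(- \frac{1}{211178}\right) + 159843 \cdot \frac{1}{205702}\right) \frac{1}{2149642} = - \frac{950756}{2637223} + \left(\frac{459913}{105589} + \frac{159843}{205702}\right) \frac{1}{2149642} = - \frac{950756}{2637223} + \frac{111482686453}{21719868478} \cdot \frac{1}{2149642} = - \frac{950756}{2637223} + \frac{111482686453}{46689941514784876} = - \frac{44390448030125993926237}{123131787631445515039348}$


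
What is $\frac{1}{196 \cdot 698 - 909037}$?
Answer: $- \frac{1}{772229} \approx -1.295 \cdot 10^{-6}$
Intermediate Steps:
$\frac{1}{196 \cdot 698 - 909037} = \frac{1}{136808 - 909037} = \frac{1}{-772229} = - \frac{1}{772229}$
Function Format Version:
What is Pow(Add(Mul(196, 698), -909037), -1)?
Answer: Rational(-1, 772229) ≈ -1.2950e-6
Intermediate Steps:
Pow(Add(Mul(196, 698), -909037), -1) = Pow(Add(136808, -909037), -1) = Pow(-772229, -1) = Rational(-1, 772229)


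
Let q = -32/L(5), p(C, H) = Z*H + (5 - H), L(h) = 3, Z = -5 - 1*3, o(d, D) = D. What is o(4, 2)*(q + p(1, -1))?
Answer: 20/3 ≈ 6.6667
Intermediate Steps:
Z = -8 (Z = -5 - 3 = -8)
p(C, H) = 5 - 9*H (p(C, H) = -8*H + (5 - H) = 5 - 9*H)
q = -32/3 ≈ -10.667
o(4, 2)*(q + p(1, -1)) = 2*(-32/3 + (5 - 9*(-1))) = 2*(-32/3 + (5 + 9)) = 2*(-32/3 + 14) = 2*(10/3) = 20/3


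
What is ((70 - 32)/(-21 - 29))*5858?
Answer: -111302/25 ≈ -4452.1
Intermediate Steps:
((70 - 32)/(-21 - 29))*5858 = (38/(-50))*5858 = (38*(-1/50))*5858 = -19/25*5858 = -111302/25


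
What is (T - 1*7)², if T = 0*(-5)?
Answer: 49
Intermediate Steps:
T = 0
(T - 1*7)² = (0 - 1*7)² = (0 - 7)² = (-7)² = 49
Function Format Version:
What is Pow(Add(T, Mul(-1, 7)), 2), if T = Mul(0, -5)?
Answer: 49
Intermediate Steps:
T = 0
Pow(Add(T, Mul(-1, 7)), 2) = Pow(Add(0, Mul(-1, 7)), 2) = Pow(Add(0, -7), 2) = Pow(-7, 2) = 49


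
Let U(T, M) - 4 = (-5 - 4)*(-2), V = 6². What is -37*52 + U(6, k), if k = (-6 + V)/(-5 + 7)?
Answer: -1902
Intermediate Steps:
V = 36
k = 15 (k = (-6 + 36)/(-5 + 7) = 30/2 = 30*(½) = 15)
U(T, M) = 22 (U(T, M) = 4 + (-5 - 4)*(-2) = 4 - 9*(-2) = 4 + 18 = 22)
-37*52 + U(6, k) = -37*52 + 22 = -1924 + 22 = -1902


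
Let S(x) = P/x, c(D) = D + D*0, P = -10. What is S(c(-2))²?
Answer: 25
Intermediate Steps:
c(D) = D (c(D) = D + 0 = D)
S(x) = -10/x
S(c(-2))² = (-10/(-2))² = (-10*(-½))² = 5² = 25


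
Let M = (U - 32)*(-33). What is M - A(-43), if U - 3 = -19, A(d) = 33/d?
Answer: 68145/43 ≈ 1584.8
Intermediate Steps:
U = -16 (U = 3 - 19 = -16)
M = 1584 (M = (-16 - 32)*(-33) = -48*(-33) = 1584)
M - A(-43) = 1584 - 33/(-43) = 1584 - 33*(-1)/43 = 1584 - 1*(-33/43) = 1584 + 33/43 = 68145/43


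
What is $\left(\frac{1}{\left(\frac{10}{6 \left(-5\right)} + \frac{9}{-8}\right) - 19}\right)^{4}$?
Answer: $\frac{331776}{58120048561} \approx 5.7085 \cdot 10^{-6}$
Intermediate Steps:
$\left(\frac{1}{\left(\frac{10}{6 \left(-5\right)} + \frac{9}{-8}\right) - 19}\right)^{4} = \left(\frac{1}{\left(\frac{10}{-30} + 9 \left(- \frac{1}{8}\right)\right) - 19}\right)^{4} = \left(\frac{1}{\left(10 \left(- \frac{1}{30}\right) - \frac{9}{8}\right) - 19}\right)^{4} = \left(\frac{1}{\left(- \frac{1}{3} - \frac{9}{8}\right) - 19}\right)^{4} = \left(\frac{1}{- \frac{35}{24} - 19}\right)^{4} = \left(\frac{1}{- \frac{491}{24}}\right)^{4} = \left(- \frac{24}{491}\right)^{4} = \frac{331776}{58120048561}$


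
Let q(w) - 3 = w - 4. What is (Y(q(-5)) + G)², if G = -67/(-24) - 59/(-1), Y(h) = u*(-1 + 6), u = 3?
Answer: 3396649/576 ≈ 5897.0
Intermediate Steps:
q(w) = -1 + w (q(w) = 3 + (w - 4) = 3 + (-4 + w) = -1 + w)
Y(h) = 15 (Y(h) = 3*(-1 + 6) = 3*5 = 15)
G = 1483/24 (G = -67*(-1/24) - 59*(-1) = 67/24 + 59 = 1483/24 ≈ 61.792)
(Y(q(-5)) + G)² = (15 + 1483/24)² = (1843/24)² = 3396649/576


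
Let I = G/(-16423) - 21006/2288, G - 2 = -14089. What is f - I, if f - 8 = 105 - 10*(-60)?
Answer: 1232014227/1707992 ≈ 721.32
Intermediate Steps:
G = -14087 (G = 2 - 14089 = -14087)
f = 713 (f = 8 + (105 - 10*(-60)) = 8 + (105 + 600) = 8 + 705 = 713)
I = -14215931/1707992 (I = -14087/(-16423) - 21006/2288 = -14087*(-1/16423) - 21006*1/2288 = 14087/16423 - 10503/1144 = -14215931/1707992 ≈ -8.3232)
f - I = 713 - 1*(-14215931/1707992) = 713 + 14215931/1707992 = 1232014227/1707992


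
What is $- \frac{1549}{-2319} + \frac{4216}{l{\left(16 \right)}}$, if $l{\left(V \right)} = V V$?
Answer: $\frac{1271681}{74208} \approx 17.137$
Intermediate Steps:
$l{\left(V \right)} = V^{2}$
$- \frac{1549}{-2319} + \frac{4216}{l{\left(16 \right)}} = - \frac{1549}{-2319} + \frac{4216}{16^{2}} = \left(-1549\right) \left(- \frac{1}{2319}\right) + \frac{4216}{256} = \frac{1549}{2319} + 4216 \cdot \frac{1}{256} = \frac{1549}{2319} + \frac{527}{32} = \frac{1271681}{74208}$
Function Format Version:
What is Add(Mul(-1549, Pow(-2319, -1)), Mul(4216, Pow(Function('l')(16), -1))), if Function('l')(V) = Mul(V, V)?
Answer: Rational(1271681, 74208) ≈ 17.137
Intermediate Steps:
Function('l')(V) = Pow(V, 2)
Add(Mul(-1549, Pow(-2319, -1)), Mul(4216, Pow(Function('l')(16), -1))) = Add(Mul(-1549, Pow(-2319, -1)), Mul(4216, Pow(Pow(16, 2), -1))) = Add(Mul(-1549, Rational(-1, 2319)), Mul(4216, Pow(256, -1))) = Add(Rational(1549, 2319), Mul(4216, Rational(1, 256))) = Add(Rational(1549, 2319), Rational(527, 32)) = Rational(1271681, 74208)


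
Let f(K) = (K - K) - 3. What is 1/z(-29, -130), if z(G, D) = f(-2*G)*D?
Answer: 1/390 ≈ 0.0025641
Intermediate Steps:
f(K) = -3 (f(K) = 0 - 3 = -3)
z(G, D) = -3*D
1/z(-29, -130) = 1/(-3*(-130)) = 1/390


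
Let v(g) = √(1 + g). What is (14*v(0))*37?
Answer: 518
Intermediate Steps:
(14*v(0))*37 = (14*√(1 + 0))*37 = (14*√1)*37 = (14*1)*37 = 14*37 = 518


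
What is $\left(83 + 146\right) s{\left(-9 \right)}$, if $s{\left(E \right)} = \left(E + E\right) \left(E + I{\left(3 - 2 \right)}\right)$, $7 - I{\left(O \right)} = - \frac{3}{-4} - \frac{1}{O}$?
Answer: $\frac{14427}{2} \approx 7213.5$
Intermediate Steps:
$I{\left(O \right)} = \frac{25}{4} + \frac{1}{O}$ ($I{\left(O \right)} = 7 - \left(- \frac{3}{-4} - \frac{1}{O}\right) = 7 - \left(\left(-3\right) \left(- \frac{1}{4}\right) - \frac{1}{O}\right) = 7 - \left(\frac{3}{4} - \frac{1}{O}\right) = \frac{25}{4} + \frac{1}{O}$)
$s{\left(E \right)} = 2 E \left(\frac{29}{4} + E\right)$ ($s{\left(E \right)} = \left(E + E\right) \left(E + \left(\frac{25}{4} + \frac{1}{3 - 2}\right)\right) = 2 E \left(E + \left(\frac{25}{4} + \frac{1}{3 - 2}\right)\right) = 2 E \left(E + \left(\frac{25}{4} + 1^{-1}\right)\right) = 2 E \left(E + \left(\frac{25}{4} + 1\right)\right) = 2 E \left(E + \frac{29}{4}\right) = 2 E \left(\frac{29}{4} + E\right)$)
$\left(83 + 146\right) s{\left(-9 \right)} = \left(83 + 146\right) \frac{1}{2} \left(-9\right) \left(29 + 4 \left(-9\right)\right) = 229 \cdot \frac{1}{2} \left(-9\right) \left(29 - 36\right) = 229 \cdot \frac{1}{2} \left(-9\right) \left(-7\right) = 229 \cdot \frac{63}{2} = \frac{14427}{2}$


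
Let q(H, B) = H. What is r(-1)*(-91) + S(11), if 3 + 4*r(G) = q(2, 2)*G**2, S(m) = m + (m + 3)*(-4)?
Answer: -89/4 ≈ -22.250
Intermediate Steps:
S(m) = -12 - 3*m (S(m) = m + (3 + m)*(-4) = m + (-12 - 4*m) = -12 - 3*m)
r(G) = -3/4 + G**2/2 (r(G) = -3/4 + (2*G**2)/4 = -3/4 + G**2/2)
r(-1)*(-91) + S(11) = (-3/4 + (1/2)*(-1)**2)*(-91) + (-12 - 3*11) = (-3/4 + (1/2)*1)*(-91) + (-12 - 33) = (-3/4 + 1/2)*(-91) - 45 = -1/4*(-91) - 45 = 91/4 - 45 = -89/4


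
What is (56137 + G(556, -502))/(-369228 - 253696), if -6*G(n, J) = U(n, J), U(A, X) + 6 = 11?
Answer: -336817/3737544 ≈ -0.090117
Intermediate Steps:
U(A, X) = 5 (U(A, X) = -6 + 11 = 5)
G(n, J) = -⅚ (G(n, J) = -⅙*5 = -⅚)
(56137 + G(556, -502))/(-369228 - 253696) = (56137 - ⅚)/(-369228 - 253696) = (336817/6)/(-622924) = (336817/6)*(-1/622924) = -336817/3737544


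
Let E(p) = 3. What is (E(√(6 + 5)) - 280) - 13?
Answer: -290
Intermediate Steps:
(E(√(6 + 5)) - 280) - 13 = (3 - 280) - 13 = -277 - 13 = -290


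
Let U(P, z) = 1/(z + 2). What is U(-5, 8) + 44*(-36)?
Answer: -15839/10 ≈ -1583.9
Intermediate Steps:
U(P, z) = 1/(2 + z)
U(-5, 8) + 44*(-36) = 1/(2 + 8) + 44*(-36) = 1/10 - 1584 = ⅒ - 1584 = -15839/10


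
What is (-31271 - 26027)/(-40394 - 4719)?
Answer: 57298/45113 ≈ 1.2701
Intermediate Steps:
(-31271 - 26027)/(-40394 - 4719) = -57298/(-45113) = -57298*(-1/45113) = 57298/45113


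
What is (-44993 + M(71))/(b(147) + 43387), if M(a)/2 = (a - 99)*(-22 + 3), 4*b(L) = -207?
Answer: -175716/173341 ≈ -1.0137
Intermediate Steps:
b(L) = -207/4 (b(L) = (¼)*(-207) = -207/4)
M(a) = 3762 - 38*a (M(a) = 2*((a - 99)*(-22 + 3)) = 2*((-99 + a)*(-19)) = 2*(1881 - 19*a) = 3762 - 38*a)
(-44993 + M(71))/(b(147) + 43387) = (-44993 + (3762 - 38*71))/(-207/4 + 43387) = (-44993 + (3762 - 2698))/(173341/4) = (-44993 + 1064)*(4/173341) = -43929*4/173341 = -175716/173341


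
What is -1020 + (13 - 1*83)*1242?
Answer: -87960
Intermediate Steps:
-1020 + (13 - 1*83)*1242 = -1020 + (13 - 83)*1242 = -1020 - 70*1242 = -1020 - 86940 = -87960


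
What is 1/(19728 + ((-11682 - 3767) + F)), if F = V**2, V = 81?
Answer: 1/10840 ≈ 9.2251e-5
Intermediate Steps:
F = 6561 (F = 81**2 = 6561)
1/(19728 + ((-11682 - 3767) + F)) = 1/(19728 + ((-11682 - 3767) + 6561)) = 1/(19728 + (-15449 + 6561)) = 1/(19728 - 8888) = 1/10840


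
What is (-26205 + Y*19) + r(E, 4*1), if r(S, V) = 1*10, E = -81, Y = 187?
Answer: -22642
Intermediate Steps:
r(S, V) = 10
(-26205 + Y*19) + r(E, 4*1) = (-26205 + 187*19) + 10 = (-26205 + 3553) + 10 = -22652 + 10 = -22642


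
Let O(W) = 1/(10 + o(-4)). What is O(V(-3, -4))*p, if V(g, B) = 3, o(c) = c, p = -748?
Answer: -374/3 ≈ -124.67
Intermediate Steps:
O(W) = ⅙ (O(W) = 1/(10 - 4) = 1/6 = ⅙)
O(V(-3, -4))*p = (⅙)*(-748) = -374/3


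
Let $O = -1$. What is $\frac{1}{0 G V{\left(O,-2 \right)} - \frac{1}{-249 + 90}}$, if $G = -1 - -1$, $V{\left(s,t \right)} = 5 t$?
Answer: $159$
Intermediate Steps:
$G = 0$ ($G = -1 + 1 = 0$)
$\frac{1}{0 G V{\left(O,-2 \right)} - \frac{1}{-249 + 90}} = \frac{1}{0 \cdot 0 \cdot 5 \left(-2\right) - \frac{1}{-249 + 90}} = \frac{1}{0 \cdot 0 \left(-10\right) - \frac{1}{-159}} = \frac{1}{0 \cdot 0 - - \frac{1}{159}} = \frac{1}{0 + \frac{1}{159}} = \frac{1}{\frac{1}{159}} = 159$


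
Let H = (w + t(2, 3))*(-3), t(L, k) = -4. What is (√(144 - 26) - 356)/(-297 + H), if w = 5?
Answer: 89/75 - √118/300 ≈ 1.1505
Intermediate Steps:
H = -3 (H = (5 - 4)*(-3) = 1*(-3) = -3)
(√(144 - 26) - 356)/(-297 + H) = (√(144 - 26) - 356)/(-297 - 3) = (√118 - 356)/(-300) = (-356 + √118)*(-1/300) = 89/75 - √118/300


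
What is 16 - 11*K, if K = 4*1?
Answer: -28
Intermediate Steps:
K = 4
16 - 11*K = 16 - 11*4 = 16 - 44 = -28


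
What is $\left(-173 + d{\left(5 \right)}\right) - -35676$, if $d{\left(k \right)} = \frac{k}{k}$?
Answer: $35504$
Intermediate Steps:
$d{\left(k \right)} = 1$
$\left(-173 + d{\left(5 \right)}\right) - -35676 = \left(-173 + 1\right) - -35676 = -172 + 35676 = 35504$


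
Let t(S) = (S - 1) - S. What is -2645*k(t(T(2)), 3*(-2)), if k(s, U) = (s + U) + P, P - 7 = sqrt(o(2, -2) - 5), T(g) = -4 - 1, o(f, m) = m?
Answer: -2645*I*sqrt(7) ≈ -6998.0*I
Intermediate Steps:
T(g) = -5
t(S) = -1 (t(S) = (-1 + S) - S = -1)
P = 7 + I*sqrt(7) (P = 7 + sqrt(-2 - 5) = 7 + sqrt(-7) = 7 + I*sqrt(7) ≈ 7.0 + 2.6458*I)
k(s, U) = 7 + U + s + I*sqrt(7) (k(s, U) = (s + U) + (7 + I*sqrt(7)) = (U + s) + (7 + I*sqrt(7)) = 7 + U + s + I*sqrt(7))
-2645*k(t(T(2)), 3*(-2)) = -2645*(7 + 3*(-2) - 1 + I*sqrt(7)) = -2645*(7 - 6 - 1 + I*sqrt(7)) = -2645*I*sqrt(7)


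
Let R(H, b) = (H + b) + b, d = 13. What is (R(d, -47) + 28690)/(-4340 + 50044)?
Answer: 28609/45704 ≈ 0.62596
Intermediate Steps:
R(H, b) = H + 2*b
(R(d, -47) + 28690)/(-4340 + 50044) = ((13 + 2*(-47)) + 28690)/(-4340 + 50044) = ((13 - 94) + 28690)/45704 = (-81 + 28690)*(1/45704) = 28609*(1/45704) = 28609/45704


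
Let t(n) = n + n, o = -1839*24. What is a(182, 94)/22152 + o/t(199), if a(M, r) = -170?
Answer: -244442083/2204124 ≈ -110.90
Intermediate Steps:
o = -44136
t(n) = 2*n
a(182, 94)/22152 + o/t(199) = -170/22152 - 44136/(2*199) = -170*1/22152 - 44136/398 = -85/11076 - 44136*1/398 = -85/11076 - 22068/199 = -244442083/2204124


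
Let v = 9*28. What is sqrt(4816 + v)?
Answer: 2*sqrt(1267) ≈ 71.190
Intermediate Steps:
v = 252
sqrt(4816 + v) = sqrt(4816 + 252) = sqrt(5068) = 2*sqrt(1267)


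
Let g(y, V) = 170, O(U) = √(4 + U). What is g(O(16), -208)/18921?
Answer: 10/1113 ≈ 0.0089847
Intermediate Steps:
g(O(16), -208)/18921 = 170/18921 = 170*(1/18921) = 10/1113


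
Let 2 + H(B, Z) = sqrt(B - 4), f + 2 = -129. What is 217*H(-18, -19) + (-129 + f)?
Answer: -694 + 217*I*sqrt(22) ≈ -694.0 + 1017.8*I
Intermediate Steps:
f = -131 (f = -2 - 129 = -131)
H(B, Z) = -2 + sqrt(-4 + B) (H(B, Z) = -2 + sqrt(B - 4) = -2 + sqrt(-4 + B))
217*H(-18, -19) + (-129 + f) = 217*(-2 + sqrt(-4 - 18)) + (-129 - 131) = 217*(-2 + sqrt(-22)) - 260 = 217*(-2 + I*sqrt(22)) - 260 = (-434 + 217*I*sqrt(22)) - 260 = -694 + 217*I*sqrt(22)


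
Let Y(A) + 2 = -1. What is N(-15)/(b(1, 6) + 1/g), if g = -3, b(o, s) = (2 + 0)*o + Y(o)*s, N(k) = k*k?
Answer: -675/49 ≈ -13.776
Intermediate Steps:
Y(A) = -3 (Y(A) = -2 - 1 = -3)
N(k) = k²
b(o, s) = -3*s + 2*o (b(o, s) = (2 + 0)*o - 3*s = 2*o - 3*s = -3*s + 2*o)
N(-15)/(b(1, 6) + 1/g) = (-15)²/((-3*6 + 2*1) + 1/(-3)) = 225/((-18 + 2) + 1*(-⅓)) = 225/(-16 - ⅓) = 225/(-49/3) = 225*(-3/49) = -675/49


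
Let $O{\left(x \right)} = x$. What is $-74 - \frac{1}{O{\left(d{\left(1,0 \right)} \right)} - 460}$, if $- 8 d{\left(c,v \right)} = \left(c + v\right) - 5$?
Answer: $- \frac{68004}{919} \approx -73.998$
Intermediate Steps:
$d{\left(c,v \right)} = \frac{5}{8} - \frac{c}{8} - \frac{v}{8}$ ($d{\left(c,v \right)} = - \frac{\left(c + v\right) - 5}{8} = - \frac{-5 + c + v}{8} = \frac{5}{8} - \frac{c}{8} - \frac{v}{8}$)
$-74 - \frac{1}{O{\left(d{\left(1,0 \right)} \right)} - 460} = -74 - \frac{1}{\left(\frac{5}{8} - \frac{1}{8} - 0\right) - 460} = -74 - \frac{1}{\left(\frac{5}{8} - \frac{1}{8} + 0\right) - 460} = -74 - \frac{1}{\frac{1}{2} - 460} = -74 - \frac{1}{- \frac{919}{2}} = -74 - - \frac{2}{919} = -74 + \frac{2}{919} = - \frac{68004}{919}$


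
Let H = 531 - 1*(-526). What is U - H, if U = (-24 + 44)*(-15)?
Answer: -1357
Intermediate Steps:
U = -300 (U = 20*(-15) = -300)
H = 1057 (H = 531 + 526 = 1057)
U - H = -300 - 1*1057 = -300 - 1057 = -1357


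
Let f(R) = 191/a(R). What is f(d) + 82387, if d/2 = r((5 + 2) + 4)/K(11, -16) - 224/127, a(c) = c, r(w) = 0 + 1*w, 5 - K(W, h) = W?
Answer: 225749996/2741 ≈ 82361.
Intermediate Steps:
K(W, h) = 5 - W
r(w) = w (r(w) = 0 + w = w)
d = -2741/381 (d = 2*(((5 + 2) + 4)/(5 - 1*11) - 224/127) = 2*((7 + 4)/(5 - 11) - 224*1/127) = 2*(11/(-6) - 224/127) = 2*(11*(-⅙) - 224/127) = 2*(-11/6 - 224/127) = 2*(-2741/762) = -2741/381 ≈ -7.1942)
f(R) = 191/R
f(d) + 82387 = 191/(-2741/381) + 82387 = 191*(-381/2741) + 82387 = -72771/2741 + 82387 = 225749996/2741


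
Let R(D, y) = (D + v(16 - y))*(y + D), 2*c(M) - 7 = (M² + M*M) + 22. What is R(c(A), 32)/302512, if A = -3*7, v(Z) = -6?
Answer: 876525/1210048 ≈ 0.72437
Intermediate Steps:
A = -21
c(M) = 29/2 + M² (c(M) = 7/2 + ((M² + M*M) + 22)/2 = 7/2 + ((M² + M²) + 22)/2 = 7/2 + (2*M² + 22)/2 = 7/2 + (22 + 2*M²)/2 = 7/2 + (11 + M²) = 29/2 + M²)
R(D, y) = (-6 + D)*(D + y) (R(D, y) = (D - 6)*(y + D) = (-6 + D)*(D + y))
R(c(A), 32)/302512 = ((29/2 + (-21)²)² - 6*(29/2 + (-21)²) - 6*32 + (29/2 + (-21)²)*32)/302512 = ((29/2 + 441)² - 6*(29/2 + 441) - 192 + (29/2 + 441)*32)*(1/302512) = ((911/2)² - 6*911/2 - 192 + (911/2)*32)*(1/302512) = (829921/4 - 2733 - 192 + 14576)*(1/302512) = (876525/4)*(1/302512) = 876525/1210048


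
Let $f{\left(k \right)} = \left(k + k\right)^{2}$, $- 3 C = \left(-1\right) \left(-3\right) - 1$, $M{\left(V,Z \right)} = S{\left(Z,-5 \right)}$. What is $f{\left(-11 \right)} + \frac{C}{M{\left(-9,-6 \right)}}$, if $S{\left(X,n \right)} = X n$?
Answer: $\frac{21779}{45} \approx 483.98$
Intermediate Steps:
$M{\left(V,Z \right)} = - 5 Z$ ($M{\left(V,Z \right)} = Z \left(-5\right) = - 5 Z$)
$C = - \frac{2}{3}$ ($C = - \frac{\left(-1\right) \left(-3\right) - 1}{3} = - \frac{3 - 1}{3} = \left(- \frac{1}{3}\right) 2 = - \frac{2}{3} \approx -0.66667$)
$f{\left(k \right)} = 4 k^{2}$ ($f{\left(k \right)} = \left(2 k\right)^{2} = 4 k^{2}$)
$f{\left(-11 \right)} + \frac{C}{M{\left(-9,-6 \right)}} = 4 \left(-11\right)^{2} - \frac{2}{3 \left(\left(-5\right) \left(-6\right)\right)} = 4 \cdot 121 - \frac{2}{3 \cdot 30} = 484 - \frac{1}{45} = \frac{21779}{45}$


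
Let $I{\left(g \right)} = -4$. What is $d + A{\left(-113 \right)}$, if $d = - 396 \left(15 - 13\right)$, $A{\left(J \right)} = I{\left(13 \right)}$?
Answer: $-796$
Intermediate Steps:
$A{\left(J \right)} = -4$
$d = -792$ ($d = \left(-396\right) 2 = -792$)
$d + A{\left(-113 \right)} = -792 - 4 = -796$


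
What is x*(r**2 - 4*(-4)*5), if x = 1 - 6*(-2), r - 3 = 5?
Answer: 1872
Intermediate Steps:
r = 8 (r = 3 + 5 = 8)
x = 13 (x = 1 + 12 = 13)
x*(r**2 - 4*(-4)*5) = 13*(8**2 - 4*(-4)*5) = 13*(64 + 16*5) = 13*(64 + 80) = 13*144 = 1872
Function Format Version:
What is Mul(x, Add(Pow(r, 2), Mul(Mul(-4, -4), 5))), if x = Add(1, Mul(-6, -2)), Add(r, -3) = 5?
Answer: 1872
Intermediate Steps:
r = 8 (r = Add(3, 5) = 8)
x = 13 (x = Add(1, 12) = 13)
Mul(x, Add(Pow(r, 2), Mul(Mul(-4, -4), 5))) = Mul(13, Add(Pow(8, 2), Mul(Mul(-4, -4), 5))) = Mul(13, Add(64, Mul(16, 5))) = Mul(13, Add(64, 80)) = Mul(13, 144) = 1872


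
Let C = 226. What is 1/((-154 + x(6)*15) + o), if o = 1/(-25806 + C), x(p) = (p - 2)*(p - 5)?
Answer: -25580/2404521 ≈ -0.010638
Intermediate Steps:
x(p) = (-5 + p)*(-2 + p) (x(p) = (-2 + p)*(-5 + p) = (-5 + p)*(-2 + p))
o = -1/25580 (o = 1/(-25806 + 226) = 1/(-25580) = -1/25580 ≈ -3.9093e-5)
1/((-154 + x(6)*15) + o) = 1/((-154 + (10 + 6**2 - 7*6)*15) - 1/25580) = 1/((-154 + (10 + 36 - 42)*15) - 1/25580) = 1/((-154 + 4*15) - 1/25580) = 1/((-154 + 60) - 1/25580) = 1/(-94 - 1/25580) = 1/(-2404521/25580) = -25580/2404521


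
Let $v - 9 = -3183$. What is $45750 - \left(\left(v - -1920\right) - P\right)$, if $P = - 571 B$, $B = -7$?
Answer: $51001$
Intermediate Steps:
$v = -3174$ ($v = 9 - 3183 = -3174$)
$P = 3997$ ($P = \left(-571\right) \left(-7\right) = 3997$)
$45750 - \left(\left(v - -1920\right) - P\right) = 45750 - \left(\left(-3174 - -1920\right) - 3997\right) = 45750 - \left(\left(-3174 + 1920\right) - 3997\right) = 45750 - \left(-1254 - 3997\right) = 45750 - -5251 = 45750 + 5251 = 51001$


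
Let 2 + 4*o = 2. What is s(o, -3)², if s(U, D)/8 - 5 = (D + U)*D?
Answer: 12544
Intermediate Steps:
o = 0 (o = -½ + (¼)*2 = -½ + ½ = 0)
s(U, D) = 40 + 8*D*(D + U) (s(U, D) = 40 + 8*((D + U)*D) = 40 + 8*(D*(D + U)) = 40 + 8*D*(D + U))
s(o, -3)² = (40 + 8*(-3)² + 8*(-3)*0)² = (40 + 8*9 + 0)² = (40 + 72 + 0)² = 112² = 12544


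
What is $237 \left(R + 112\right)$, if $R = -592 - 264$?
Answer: $-176328$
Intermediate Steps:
$R = -856$
$237 \left(R + 112\right) = 237 \left(-856 + 112\right) = 237 \left(-744\right) = -176328$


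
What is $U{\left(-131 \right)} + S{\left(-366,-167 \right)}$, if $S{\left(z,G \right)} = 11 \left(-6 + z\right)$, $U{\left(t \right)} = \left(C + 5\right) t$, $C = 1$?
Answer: $-4878$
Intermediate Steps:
$U{\left(t \right)} = 6 t$ ($U{\left(t \right)} = \left(1 + 5\right) t = 6 t$)
$S{\left(z,G \right)} = -66 + 11 z$
$U{\left(-131 \right)} + S{\left(-366,-167 \right)} = 6 \left(-131\right) + \left(-66 + 11 \left(-366\right)\right) = -786 - 4092 = -4878$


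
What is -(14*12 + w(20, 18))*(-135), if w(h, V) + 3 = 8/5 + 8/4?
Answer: 22761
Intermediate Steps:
w(h, V) = ⅗ (w(h, V) = -3 + (8/5 + 8/4) = -3 + (8*(⅕) + 8*(¼)) = -3 + (8/5 + 2) = -3 + 18/5 = ⅗)
-(14*12 + w(20, 18))*(-135) = -(14*12 + ⅗)*(-135) = -(168 + ⅗)*(-135) = -843*(-135)/5 = -1*(-22761) = 22761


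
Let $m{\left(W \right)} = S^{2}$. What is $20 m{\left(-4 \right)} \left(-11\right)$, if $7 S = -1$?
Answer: $- \frac{220}{49} \approx -4.4898$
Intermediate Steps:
$S = - \frac{1}{7}$ ($S = \frac{1}{7} \left(-1\right) = - \frac{1}{7} \approx -0.14286$)
$m{\left(W \right)} = \frac{1}{49}$ ($m{\left(W \right)} = \left(- \frac{1}{7}\right)^{2} = \frac{1}{49}$)
$20 m{\left(-4 \right)} \left(-11\right) = 20 \cdot \frac{1}{49} \left(-11\right) = \frac{20}{49} \left(-11\right) = - \frac{220}{49}$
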